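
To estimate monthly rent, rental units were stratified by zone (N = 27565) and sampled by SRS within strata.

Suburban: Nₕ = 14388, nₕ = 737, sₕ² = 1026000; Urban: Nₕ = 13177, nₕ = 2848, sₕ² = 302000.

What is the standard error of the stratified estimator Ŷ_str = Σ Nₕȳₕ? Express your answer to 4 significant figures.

536500

Var(Ŷ_str) = Σₕ Nₕ²(1 − fₕ)sₕ²/nₕ.
Suburban: 14388²·(1 − 737/14388)·1026000/737 = 2.7342912 × 10^11.
Urban: 13177²·(1 − 2848/13177)·302000/2848 = 1.4432507 × 10^10.
Sum = 2.8786163 × 10^11.
SE = √(2.8786163 × 10^11) = 536500.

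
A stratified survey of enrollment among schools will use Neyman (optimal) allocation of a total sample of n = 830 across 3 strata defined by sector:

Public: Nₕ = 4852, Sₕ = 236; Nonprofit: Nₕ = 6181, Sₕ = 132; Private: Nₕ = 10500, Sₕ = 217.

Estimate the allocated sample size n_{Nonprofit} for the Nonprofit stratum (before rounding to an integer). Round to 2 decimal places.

159.73

Neyman allocation: nₕ = n·NₕSₕ / Σⱼ NⱼSⱼ.
Σ NⱼSⱼ = 4852·236 + 6181·132 + 10500·217 = 4.239464 × 10^6.
n_{Nonprofit} = 830·6181·132 / (4.239464 × 10^6) = 159.73.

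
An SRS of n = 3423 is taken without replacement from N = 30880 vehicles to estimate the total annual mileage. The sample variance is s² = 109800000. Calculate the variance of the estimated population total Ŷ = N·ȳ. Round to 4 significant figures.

Var(Ŷ) = N²·Var(ȳ) = N²·(1 − n/N)·s²/n.
f = 3423/30880 = 0.11084845; Var(ȳ) = 0.88915155·109800000/3423 = 28521.426.
Var(Ŷ) = 30880² · 28521.426 = 2.7197302 × 10^13.

2.720 × 10^13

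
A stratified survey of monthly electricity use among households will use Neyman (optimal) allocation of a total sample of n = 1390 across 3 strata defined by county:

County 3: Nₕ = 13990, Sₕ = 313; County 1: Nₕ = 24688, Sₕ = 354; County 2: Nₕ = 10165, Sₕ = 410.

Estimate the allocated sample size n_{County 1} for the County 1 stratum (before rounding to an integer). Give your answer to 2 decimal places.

Neyman allocation: nₕ = n·NₕSₕ / Σⱼ NⱼSⱼ.
Σ NⱼSⱼ = 13990·313 + 24688·354 + 10165·410 = 1.7286072 × 10^7.
n_{County 1} = 1390·24688·354 / (1.7286072 × 10^7) = 702.76.

702.76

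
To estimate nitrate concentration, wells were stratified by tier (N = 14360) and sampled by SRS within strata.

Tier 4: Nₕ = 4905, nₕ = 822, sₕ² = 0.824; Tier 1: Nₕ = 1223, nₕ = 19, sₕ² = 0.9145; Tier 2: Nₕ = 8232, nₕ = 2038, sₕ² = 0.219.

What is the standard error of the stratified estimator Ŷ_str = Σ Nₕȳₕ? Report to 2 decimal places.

310.53

Var(Ŷ_str) = Σₕ Nₕ²(1 − fₕ)sₕ²/nₕ.
Tier 4: 4905²·(1 − 822/4905)·0.824/822 = 20075.843.
Tier 1: 1223²·(1 − 19/1223)·0.9145/19 = 70873.365.
Tier 2: 8232²·(1 − 2038/8232)·0.219/2038 = 5479.1917.
Sum = 96428.4.
SE = √(96428.4) = 310.53.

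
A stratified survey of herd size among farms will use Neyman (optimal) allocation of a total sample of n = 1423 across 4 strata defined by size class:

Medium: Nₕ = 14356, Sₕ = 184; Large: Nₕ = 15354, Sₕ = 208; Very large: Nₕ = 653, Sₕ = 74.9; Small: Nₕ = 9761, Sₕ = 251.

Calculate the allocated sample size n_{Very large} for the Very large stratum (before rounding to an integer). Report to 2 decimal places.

Neyman allocation: nₕ = n·NₕSₕ / Σⱼ NⱼSⱼ.
Σ NⱼSⱼ = 14356·184 + 15354·208 + 653·74.9 + 9761·251 = 8.3340567 × 10^6.
n_{Very large} = 1423·653·74.9 / (8.3340567 × 10^6) = 8.35.

8.35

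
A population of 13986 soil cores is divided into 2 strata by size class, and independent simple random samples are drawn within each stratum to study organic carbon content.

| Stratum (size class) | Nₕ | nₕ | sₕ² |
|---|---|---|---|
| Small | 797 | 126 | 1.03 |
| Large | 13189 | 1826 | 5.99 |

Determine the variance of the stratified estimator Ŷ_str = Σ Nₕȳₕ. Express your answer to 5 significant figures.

Var(Ŷ_str) = Σₕ Nₕ²(1 − fₕ)sₕ²/nₕ.
Small: 797²·(1 − 126/797)·1.03/126 = 4371.6715.
Large: 13189²·(1 − 1826/13189)·5.99/1826 = 491621.56.
Sum = 495993.23.

495990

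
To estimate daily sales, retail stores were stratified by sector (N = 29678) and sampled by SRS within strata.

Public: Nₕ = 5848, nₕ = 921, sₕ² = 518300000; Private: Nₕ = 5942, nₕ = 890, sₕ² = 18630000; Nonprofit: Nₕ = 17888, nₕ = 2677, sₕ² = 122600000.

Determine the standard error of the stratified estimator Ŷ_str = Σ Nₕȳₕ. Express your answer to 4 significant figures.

5.413 × 10^6

Var(Ŷ_str) = Σₕ Nₕ²(1 − fₕ)sₕ²/nₕ.
Public: 5848²·(1 − 921/5848)·518300000/921 = 1.6214797 × 10^13.
Private: 5942²·(1 − 890/5942)·18630000/890 = 6.2837491 × 10^11.
Nonprofit: 17888²·(1 − 2677/17888)·122600000/2677 = 1.2461251 × 10^13.
Sum = 2.9304423 × 10^13.
SE = √(2.9304423 × 10^13) = 5.413 × 10^6.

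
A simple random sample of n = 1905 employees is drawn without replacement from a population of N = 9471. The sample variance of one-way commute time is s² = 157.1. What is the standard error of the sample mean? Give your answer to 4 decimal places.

Under SRS without replacement, Var(ȳ) = (1 − f)·s²/n with f = n/N = 1905/9471 = 0.20114032.
Var(ȳ) = (1 − 0.20114032)·157.1/1905 = 0.79885968·0.082467192 = 0.065879714.
SE(ȳ) = √(0.065879714) = 0.2567.

0.2567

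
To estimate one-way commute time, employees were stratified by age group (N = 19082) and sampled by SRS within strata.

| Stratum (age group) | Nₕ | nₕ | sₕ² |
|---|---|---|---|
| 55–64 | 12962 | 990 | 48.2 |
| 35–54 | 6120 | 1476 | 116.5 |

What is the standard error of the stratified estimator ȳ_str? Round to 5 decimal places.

Var(ȳ_str) = Σₕ Wₕ²(1 − fₕ)sₕ²/nₕ with Wₕ = Nₕ/N, N = 19082.
55–64: Wₕ = 0.67927890; term = 0.67927890²·(1 − 0.07637710)·48.2/990 = 0.020749268.
35–54: Wₕ = 0.32072110; term = 0.32072110²·(1 − 0.24117647)·116.5/1476 = 0.006160776.
Sum = 0.026910044.
SE = √(0.026910044) = 0.16404.

0.16404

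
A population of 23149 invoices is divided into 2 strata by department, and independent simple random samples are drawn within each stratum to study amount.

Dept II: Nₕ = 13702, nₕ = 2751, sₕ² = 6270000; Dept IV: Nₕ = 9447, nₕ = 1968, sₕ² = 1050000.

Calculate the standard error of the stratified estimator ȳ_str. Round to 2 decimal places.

Var(ȳ_str) = Σₕ Wₕ²(1 − fₕ)sₕ²/nₕ with Wₕ = Nₕ/N, N = 23149.
Dept II: Wₕ = 0.59190462; term = 0.59190462²·(1 − 0.20077361)·6270000/2751 = 638.19033.
Dept IV: Wₕ = 0.40809538; term = 0.40809538²·(1 − 0.20832010)·1050000/1968 = 70.34564.
Sum = 708.53597.
SE = √(708.53597) = 26.62.

26.62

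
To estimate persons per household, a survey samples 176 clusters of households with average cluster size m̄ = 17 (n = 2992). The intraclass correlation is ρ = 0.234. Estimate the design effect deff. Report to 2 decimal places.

deff = 1 + (17 − 1)·0.234 = 1 + 3.744 = 4.744.

4.74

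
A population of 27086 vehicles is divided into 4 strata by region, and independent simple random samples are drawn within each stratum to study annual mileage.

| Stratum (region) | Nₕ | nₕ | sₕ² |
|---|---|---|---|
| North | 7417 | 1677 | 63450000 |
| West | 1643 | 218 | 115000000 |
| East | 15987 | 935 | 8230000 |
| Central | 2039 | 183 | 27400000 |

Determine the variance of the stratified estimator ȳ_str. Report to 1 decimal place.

Var(ȳ_str) = Σₕ Wₕ²(1 − fₕ)sₕ²/nₕ with Wₕ = Nₕ/N, N = 27086.
North: Wₕ = 0.27383150; term = 0.27383150²·(1 − 0.22610220)·63450000/1677 = 2195.5786.
West: Wₕ = 0.06065864; term = 0.06065864²·(1 − 0.13268411)·115000000/218 = 1683.4647.
East: Wₕ = 0.59023112; term = 0.59023112²·(1 − 0.05848502)·8230000/935 = 2887.0856.
Central: Wₕ = 0.07527874; term = 0.07527874²·(1 − 0.08974988)·27400000/183 = 772.33359.
Sum = 7538.4625.

7538.5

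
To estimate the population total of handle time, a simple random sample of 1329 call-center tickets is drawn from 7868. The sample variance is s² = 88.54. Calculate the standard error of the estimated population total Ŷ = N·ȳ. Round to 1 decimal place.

Var(Ŷ) = N²·Var(ȳ) = N²·(1 − n/N)·s²/n.
f = 1329/7868 = 0.16891205; Var(ȳ) = 0.83108795·88.54/1329 = 0.055368343.
Var(Ŷ) = 7868² · 0.055368343 = 3.4276007 × 10^6.
SE(Ŷ) = √(3.4276007 × 10^6) = 1851.4.

1851.4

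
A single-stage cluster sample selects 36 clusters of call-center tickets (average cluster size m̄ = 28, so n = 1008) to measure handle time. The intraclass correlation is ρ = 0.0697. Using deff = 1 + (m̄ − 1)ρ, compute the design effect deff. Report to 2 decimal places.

2.88

deff = 1 + (28 − 1)·0.0697 = 1 + 1.8819 = 2.8819.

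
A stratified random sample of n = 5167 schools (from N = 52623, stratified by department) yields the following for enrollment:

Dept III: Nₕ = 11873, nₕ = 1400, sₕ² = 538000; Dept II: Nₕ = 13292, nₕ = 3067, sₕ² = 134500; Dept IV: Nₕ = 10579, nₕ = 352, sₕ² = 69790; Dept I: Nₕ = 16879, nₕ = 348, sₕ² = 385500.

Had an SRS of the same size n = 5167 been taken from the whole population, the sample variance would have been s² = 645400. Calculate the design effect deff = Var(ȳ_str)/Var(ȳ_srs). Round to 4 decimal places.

Var(ȳ_str) = Σ Wₕ²(1−fₕ)sₕ²/nₕ with Wₕ = Nₕ/52623:
  Dept III: (11873/52623)²·(1−1400/11873)·538000/1400 = 17.25578
  Dept II: (13292/52623)²·(1−3067/13292)·134500/3067 = 2.1523404
  Dept IV: (10579/52623)²·(1−352/10579)·69790/352 = 7.7462623
  Dept I: (16879/52623)²·(1−348/16879)·385500/348 = 111.61942
  → Var(ȳ_str) = 138.7738.
Var(ȳ_srs) = (1 − 5167/52623)·645400/5167 = 112.64347.
deff = 138.7738 / 112.64347 = 1.2320.

1.2320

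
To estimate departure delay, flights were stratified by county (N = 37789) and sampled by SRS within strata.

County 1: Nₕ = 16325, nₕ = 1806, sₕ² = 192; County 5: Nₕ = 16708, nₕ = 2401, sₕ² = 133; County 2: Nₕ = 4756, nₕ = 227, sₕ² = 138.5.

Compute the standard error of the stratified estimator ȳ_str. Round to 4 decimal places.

Var(ȳ_str) = Σₕ Wₕ²(1 − fₕ)sₕ²/nₕ with Wₕ = Nₕ/N, N = 37789.
County 1: Wₕ = 0.43200402; term = 0.43200402²·(1 − 0.11062787)·192/1806 = 0.01764585.
County 5: Wₕ = 0.44213925; term = 0.44213925²·(1 − 0.14370362)·133/2401 = 0.0092726043.
County 2: Wₕ = 0.12585673; term = 0.12585673²·(1 − 0.04772918)·138.5/227 = 0.0092031666.
Sum = 0.036121621.
SE = √(0.036121621) = 0.1901.

0.1901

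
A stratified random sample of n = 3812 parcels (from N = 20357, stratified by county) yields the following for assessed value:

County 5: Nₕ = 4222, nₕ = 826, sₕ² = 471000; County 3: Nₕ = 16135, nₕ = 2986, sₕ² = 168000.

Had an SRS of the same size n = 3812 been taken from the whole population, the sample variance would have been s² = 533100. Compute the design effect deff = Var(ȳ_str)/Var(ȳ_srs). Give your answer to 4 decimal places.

Var(ȳ_str) = Σ Wₕ²(1−fₕ)sₕ²/nₕ with Wₕ = Nₕ/20357:
  County 5: (4222/20357)²·(1−826/4222)·471000/826 = 19.728734
  County 3: (16135/20357)²·(1−2986/16135)·168000/2986 = 28.804054
  → Var(ȳ_str) = 48.532788.
Var(ȳ_srs) = (1 − 3812/20357)·533100/3812 = 113.6603.
deff = 48.532788 / 113.6603 = 0.4270.

0.4270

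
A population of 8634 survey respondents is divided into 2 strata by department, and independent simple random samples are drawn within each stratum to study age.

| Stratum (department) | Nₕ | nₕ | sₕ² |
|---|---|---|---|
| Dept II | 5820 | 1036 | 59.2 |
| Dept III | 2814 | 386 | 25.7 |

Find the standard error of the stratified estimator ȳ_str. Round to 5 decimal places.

0.16567

Var(ȳ_str) = Σₕ Wₕ²(1 − fₕ)sₕ²/nₕ with Wₕ = Nₕ/N, N = 8634.
Dept II: Wₕ = 0.67407922; term = 0.67407922²·(1 − 0.17800687)·59.2/1036 = 0.021342831.
Dept III: Wₕ = 0.32592078; term = 0.32592078²·(1 − 0.13717129)·25.7/386 = 0.0061023134.
Sum = 0.027445144.
SE = √(0.027445144) = 0.16567.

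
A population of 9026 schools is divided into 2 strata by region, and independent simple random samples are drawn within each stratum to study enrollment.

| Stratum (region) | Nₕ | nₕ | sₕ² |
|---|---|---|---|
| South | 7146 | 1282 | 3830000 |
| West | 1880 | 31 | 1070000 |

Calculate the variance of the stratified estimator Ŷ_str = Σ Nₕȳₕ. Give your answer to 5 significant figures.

Var(Ŷ_str) = Σₕ Nₕ²(1 − fₕ)sₕ²/nₕ.
South: 7146²·(1 − 1282/7146)·3830000/1282 = 1.2518945 × 10^11.
West: 1880²·(1 − 31/1880)·1070000/31 = 1.1998221 × 10^11.
Sum = 2.4517166 × 10^11.

2.4517 × 10^11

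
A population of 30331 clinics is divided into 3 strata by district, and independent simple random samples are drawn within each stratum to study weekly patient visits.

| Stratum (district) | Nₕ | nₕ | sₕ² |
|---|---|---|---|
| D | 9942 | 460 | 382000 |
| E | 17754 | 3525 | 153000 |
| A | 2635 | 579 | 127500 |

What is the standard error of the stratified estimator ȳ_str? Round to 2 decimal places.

9.92

Var(ȳ_str) = Σₕ Wₕ²(1 − fₕ)sₕ²/nₕ with Wₕ = Nₕ/N, N = 30331.
D: Wₕ = 0.32778346; term = 0.32778346²·(1 − 0.04626836)·382000/460 = 85.095341.
E: Wₕ = 0.58534173; term = 0.58534173²·(1 − 0.19854681)·153000/3525 = 11.918715.
A: Wₕ = 0.08687481; term = 0.08687481²·(1 − 0.21973435)·127500/579 = 1.2967668.
Sum = 98.310823.
SE = √(98.310823) = 9.92.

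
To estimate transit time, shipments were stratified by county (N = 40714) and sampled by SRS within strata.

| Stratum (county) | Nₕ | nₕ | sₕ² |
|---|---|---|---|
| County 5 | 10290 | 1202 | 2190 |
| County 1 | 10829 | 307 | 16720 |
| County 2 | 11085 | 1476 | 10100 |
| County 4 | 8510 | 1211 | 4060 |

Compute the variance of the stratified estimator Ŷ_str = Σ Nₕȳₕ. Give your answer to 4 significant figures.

Var(Ŷ_str) = Σₕ Nₕ²(1 − fₕ)sₕ²/nₕ.
County 5: 10290²·(1 − 1202/10290)·2190/1202 = 1.7038185 × 10^8.
County 1: 10829²·(1 − 307/10829)·16720/307 = 6.205611 × 10^9.
County 2: 11085²·(1 − 1476/11085)·10100/1476 = 7.2886804 × 10^8.
County 4: 8510²·(1 − 1211/8510)·4060/1211 = 2.0824511 × 10^8.
Sum = 7.313106 × 10^9.

7.313 × 10^9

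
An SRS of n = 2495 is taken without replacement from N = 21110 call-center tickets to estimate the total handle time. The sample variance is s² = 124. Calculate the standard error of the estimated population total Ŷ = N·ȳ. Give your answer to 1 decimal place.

Var(Ŷ) = N²·Var(ȳ) = N²·(1 − n/N)·s²/n.
f = 2495/21110 = 0.11819043; Var(ȳ) = 0.88180957·124/2495 = 0.043825405.
Var(Ŷ) = 21110² · 0.043825405 = 1.9530007 × 10^7.
SE(Ŷ) = √(1.9530007 × 10^7) = 4419.3.

4419.3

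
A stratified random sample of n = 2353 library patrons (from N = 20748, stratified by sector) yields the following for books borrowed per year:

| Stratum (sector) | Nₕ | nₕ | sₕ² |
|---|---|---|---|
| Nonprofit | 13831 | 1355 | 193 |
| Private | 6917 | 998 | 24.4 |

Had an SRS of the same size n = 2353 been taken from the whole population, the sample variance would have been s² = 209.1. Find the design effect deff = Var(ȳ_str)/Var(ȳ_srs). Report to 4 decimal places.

Var(ȳ_str) = Σ Wₕ²(1−fₕ)sₕ²/nₕ with Wₕ = Nₕ/20748:
  Nonprofit: (13831/20748)²·(1−1355/13831)·193/1355 = 0.057094527
  Private: (6917/20748)²·(1−998/6917)·24.4/998 = 0.0023252675
  → Var(ȳ_str) = 0.059419795.
Var(ȳ_srs) = (1 − 2353/20748)·209.1/2353 = 0.078787199.
deff = 0.059419795 / 0.078787199 = 0.7542.

0.7542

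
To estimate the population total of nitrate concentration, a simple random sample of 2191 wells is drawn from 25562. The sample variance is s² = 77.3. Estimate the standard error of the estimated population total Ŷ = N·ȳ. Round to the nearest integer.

4591

Var(Ŷ) = N²·Var(ȳ) = N²·(1 − n/N)·s²/n.
f = 2191/25562 = 0.08571317; Var(ȳ) = 0.91428683·77.3/2191 = 0.032256674.
Var(Ŷ) = 25562² · 0.032256674 = 2.1077022 × 10^7.
SE(Ŷ) = √(2.1077022 × 10^7) = 4591.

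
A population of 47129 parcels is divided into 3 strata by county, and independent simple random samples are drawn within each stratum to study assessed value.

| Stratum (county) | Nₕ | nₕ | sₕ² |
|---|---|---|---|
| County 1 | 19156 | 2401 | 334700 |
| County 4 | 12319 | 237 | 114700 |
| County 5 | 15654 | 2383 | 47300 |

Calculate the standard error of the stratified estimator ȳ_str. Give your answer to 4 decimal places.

Var(ȳ_str) = Σₕ Wₕ²(1 − fₕ)sₕ²/nₕ with Wₕ = Nₕ/N, N = 47129.
County 1: Wₕ = 0.40645887; term = 0.40645887²·(1 − 0.12533932)·334700/2401 = 20.143566.
County 4: Wₕ = 0.26138895; term = 0.26138895²·(1 − 0.01923857)·114700/237 = 32.430445.
County 5: Wₕ = 0.33215218; term = 0.33215218²·(1 − 0.15222946)·47300/2383 = 1.8564772.
Sum = 54.430488.
SE = √(54.430488) = 7.3777.

7.3777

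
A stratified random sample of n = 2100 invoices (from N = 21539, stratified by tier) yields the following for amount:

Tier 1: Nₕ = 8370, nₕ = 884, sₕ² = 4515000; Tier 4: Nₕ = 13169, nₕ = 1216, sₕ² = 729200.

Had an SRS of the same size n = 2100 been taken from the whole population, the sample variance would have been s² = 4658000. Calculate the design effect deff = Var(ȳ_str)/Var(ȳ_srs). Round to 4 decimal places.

0.4462

Var(ȳ_str) = Σ Wₕ²(1−fₕ)sₕ²/nₕ with Wₕ = Nₕ/21539:
  Tier 1: (8370/21539)²·(1−884/8370)·4515000/884 = 689.81034
  Tier 4: (13169/21539)²·(1−1216/13169)·729200/1216 = 203.46594
  → Var(ȳ_str) = 893.27628.
Var(ȳ_srs) = (1 − 2100/21539)·4658000/2100 = 2001.8364.
deff = 893.27628 / 2001.8364 = 0.4462.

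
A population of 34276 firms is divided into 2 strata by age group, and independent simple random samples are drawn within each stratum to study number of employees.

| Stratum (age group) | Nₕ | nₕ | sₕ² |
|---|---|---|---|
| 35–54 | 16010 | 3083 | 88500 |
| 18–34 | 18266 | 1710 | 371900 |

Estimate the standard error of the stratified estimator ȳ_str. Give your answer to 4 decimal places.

Var(ȳ_str) = Σₕ Wₕ²(1 − fₕ)sₕ²/nₕ with Wₕ = Nₕ/N, N = 34276.
35–54: Wₕ = 0.46709068; term = 0.46709068²·(1 − 0.19256715)·88500/3083 = 5.0568324.
18–34: Wₕ = 0.53290932; term = 0.53290932²·(1 − 0.09361656)·371900/1710 = 55.982034.
Sum = 61.038866.
SE = √(61.038866) = 7.8127.

7.8127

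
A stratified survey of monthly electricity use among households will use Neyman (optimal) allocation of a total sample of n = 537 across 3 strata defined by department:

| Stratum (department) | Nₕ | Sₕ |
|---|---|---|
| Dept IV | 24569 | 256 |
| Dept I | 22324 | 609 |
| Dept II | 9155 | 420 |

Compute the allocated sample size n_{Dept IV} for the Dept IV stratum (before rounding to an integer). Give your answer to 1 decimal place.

Neyman allocation: nₕ = n·NₕSₕ / Σⱼ NⱼSⱼ.
Σ NⱼSⱼ = 24569·256 + 22324·609 + 9155·420 = 2.373008 × 10^7.
n_{Dept IV} = 537·24569·256 / (2.373008 × 10^7) = 142.3.

142.3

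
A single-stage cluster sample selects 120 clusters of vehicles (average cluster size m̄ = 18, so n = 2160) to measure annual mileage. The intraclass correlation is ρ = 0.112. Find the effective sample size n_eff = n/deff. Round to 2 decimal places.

743.80

deff = 1 + (18 − 1)·0.112 = 1 + 1.904 = 2.904.
n_eff = 2160 / 2.904 = 743.80.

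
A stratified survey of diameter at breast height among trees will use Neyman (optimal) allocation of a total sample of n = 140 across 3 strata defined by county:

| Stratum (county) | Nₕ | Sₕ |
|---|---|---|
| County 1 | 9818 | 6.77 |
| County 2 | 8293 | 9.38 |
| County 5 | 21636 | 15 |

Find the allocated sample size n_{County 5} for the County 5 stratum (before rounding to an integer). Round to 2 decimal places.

96.92

Neyman allocation: nₕ = n·NₕSₕ / Σⱼ NⱼSⱼ.
Σ NⱼSⱼ = 9818·6.77 + 8293·9.38 + 21636·15 = 468796.2.
n_{County 5} = 140·21636·15 / 468796.2 = 96.92.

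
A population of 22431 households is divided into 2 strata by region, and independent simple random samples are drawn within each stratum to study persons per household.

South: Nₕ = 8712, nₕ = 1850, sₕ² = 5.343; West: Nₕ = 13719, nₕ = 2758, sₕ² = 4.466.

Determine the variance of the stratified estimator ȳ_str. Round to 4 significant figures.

Var(ȳ_str) = Σₕ Wₕ²(1 − fₕ)sₕ²/nₕ with Wₕ = Nₕ/N, N = 22431.
South: Wₕ = 0.38839107; term = 0.38839107²·(1 − 0.21235078)·5.343/1850 = 3.4315059 × 10^-4.
West: Wₕ = 0.61160893; term = 0.61160893²·(1 − 0.20103506)·4.466/2758 = 4.8394925 × 10^-4.
Sum = 8.2709984 × 10^-4.

8.271 × 10^-4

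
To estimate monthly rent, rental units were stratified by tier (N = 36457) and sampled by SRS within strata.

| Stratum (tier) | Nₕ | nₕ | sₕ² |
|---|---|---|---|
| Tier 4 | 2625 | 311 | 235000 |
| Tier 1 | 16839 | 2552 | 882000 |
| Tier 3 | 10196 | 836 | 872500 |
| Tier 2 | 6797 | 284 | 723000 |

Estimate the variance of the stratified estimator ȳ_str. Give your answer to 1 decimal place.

Var(ȳ_str) = Σₕ Wₕ²(1 − fₕ)sₕ²/nₕ with Wₕ = Nₕ/N, N = 36457.
Tier 4: Wₕ = 0.07200263; term = 0.07200263²·(1 − 0.11847619)·235000/311 = 3.4533316.
Tier 1: Wₕ = 0.46188661; term = 0.46188661²·(1 − 0.15155294)·882000/2552 = 62.558078.
Tier 3: Wₕ = 0.27967194; term = 0.27967194²·(1 − 0.08199294)·872500/836 = 74.938152.
Tier 2: Wₕ = 0.18643882; term = 0.18643882²·(1 − 0.04178314)·723000/284 = 84.792306.
Sum = 225.74187.

225.7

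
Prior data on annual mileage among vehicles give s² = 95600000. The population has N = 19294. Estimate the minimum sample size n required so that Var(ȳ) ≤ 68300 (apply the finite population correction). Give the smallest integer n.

1306

Without fpc, n₀ = s²/D = 95600000/68300 = 1399.7072.
With fpc, (1 − n/N)·s²/n ≤ D requires n ≥ n₀/(1 + n₀/N) = 1399.7072/(1 + 1399.7072/19294) = 1305.0320.
Rounding up, n = 1306.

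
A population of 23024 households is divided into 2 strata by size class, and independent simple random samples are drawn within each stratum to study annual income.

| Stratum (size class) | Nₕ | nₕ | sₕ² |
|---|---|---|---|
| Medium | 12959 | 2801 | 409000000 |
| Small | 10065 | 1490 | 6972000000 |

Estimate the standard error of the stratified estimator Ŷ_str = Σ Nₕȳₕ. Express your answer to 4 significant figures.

Var(Ŷ_str) = Σₕ Nₕ²(1 − fₕ)sₕ²/nₕ.
Medium: 12959²·(1 − 2801/12959)·409000000/2801 = 1.9221616 × 10^13.
Small: 10065²·(1 − 1490/10065)·6972000000/1490 = 4.0384901 × 10^14.
Sum = 4.2307063 × 10^14.
SE = √(4.2307063 × 10^14) = 2.057 × 10^7.

2.057 × 10^7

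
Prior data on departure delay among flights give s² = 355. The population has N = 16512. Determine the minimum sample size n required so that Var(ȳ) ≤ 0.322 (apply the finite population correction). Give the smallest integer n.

Without fpc, n₀ = s²/D = 355/0.322 = 1102.4845.
With fpc, (1 − n/N)·s²/n ≤ D requires n ≥ n₀/(1 + n₀/N) = 1102.4845/(1 + 1102.4845/16512) = 1033.4804.
Rounding up, n = 1034.

1034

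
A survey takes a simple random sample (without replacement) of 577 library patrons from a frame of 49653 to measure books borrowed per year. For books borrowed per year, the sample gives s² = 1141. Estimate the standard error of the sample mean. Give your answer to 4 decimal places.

Under SRS without replacement, Var(ȳ) = (1 − f)·s²/n with f = n/N = 577/49653 = 0.01162065.
Var(ȳ) = (1 − 0.01162065)·1141/577 = 0.98837935·1.9774697 = 1.9544902.
SE(ȳ) = √(1.9544902) = 1.3980.

1.3980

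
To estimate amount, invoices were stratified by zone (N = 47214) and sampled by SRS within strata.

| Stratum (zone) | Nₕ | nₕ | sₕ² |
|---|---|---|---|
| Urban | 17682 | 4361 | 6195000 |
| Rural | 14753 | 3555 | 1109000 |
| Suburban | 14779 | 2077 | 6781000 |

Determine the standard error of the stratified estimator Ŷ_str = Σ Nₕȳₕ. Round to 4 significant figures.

Var(Ŷ_str) = Σₕ Nₕ²(1 − fₕ)sₕ²/nₕ.
Urban: 17682²·(1 − 4361/17682)·6195000/4361 = 3.3459808 × 10^11.
Rural: 14753²·(1 − 3555/14753)·1109000/3555 = 5.1536242 × 10^10.
Suburban: 14779²·(1 − 2077/14779)·6781000/2077 = 6.1287853 × 10^11.
Sum = 9.9901285 × 10^11.
SE = √(9.9901285 × 10^11) = 999500.

999500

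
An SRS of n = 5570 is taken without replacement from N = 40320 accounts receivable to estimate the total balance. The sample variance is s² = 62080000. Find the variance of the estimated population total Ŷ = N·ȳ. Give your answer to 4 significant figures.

1.562 × 10^13

Var(Ŷ) = N²·Var(ȳ) = N²·(1 − n/N)·s²/n.
f = 5570/40320 = 0.13814484; Var(ȳ) = 0.86185516·62080000/5570 = 9605.7394.
Var(Ŷ) = 40320² · 9605.7394 = 1.5616074 × 10^13.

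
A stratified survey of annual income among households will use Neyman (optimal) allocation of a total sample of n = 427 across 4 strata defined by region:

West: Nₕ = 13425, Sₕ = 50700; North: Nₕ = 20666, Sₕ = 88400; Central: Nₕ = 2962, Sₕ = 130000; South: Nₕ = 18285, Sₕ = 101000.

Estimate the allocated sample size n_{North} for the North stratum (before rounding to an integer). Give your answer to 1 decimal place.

164.6

Neyman allocation: nₕ = n·NₕSₕ / Σⱼ NⱼSⱼ.
Σ NⱼSⱼ = 13425·50700 + 20666·88400 + 2962·130000 + 18285·101000 = 4.7393669 × 10^9.
n_{North} = 427·20666·88400 / (4.7393669 × 10^9) = 164.6.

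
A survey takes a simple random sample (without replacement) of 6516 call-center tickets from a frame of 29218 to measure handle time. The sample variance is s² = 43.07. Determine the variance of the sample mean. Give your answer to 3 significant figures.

Under SRS without replacement, Var(ȳ) = (1 − f)·s²/n with f = n/N = 6516/29218 = 0.22301321.
Var(ȳ) = (1 − 0.22301321)·43.07/6516 = 0.77698679·0.0066098834 = 0.0051357921.

0.00514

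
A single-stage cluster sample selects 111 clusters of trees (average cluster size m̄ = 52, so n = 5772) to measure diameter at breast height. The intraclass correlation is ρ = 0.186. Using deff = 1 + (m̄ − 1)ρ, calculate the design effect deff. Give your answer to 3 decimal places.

deff = 1 + (52 − 1)·0.186 = 1 + 9.486 = 10.486.

10.486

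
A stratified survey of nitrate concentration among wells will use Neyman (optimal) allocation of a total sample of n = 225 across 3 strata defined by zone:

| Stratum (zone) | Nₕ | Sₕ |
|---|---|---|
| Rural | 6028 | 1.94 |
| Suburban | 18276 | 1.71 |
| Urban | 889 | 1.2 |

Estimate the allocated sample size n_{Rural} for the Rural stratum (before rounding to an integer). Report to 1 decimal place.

Neyman allocation: nₕ = n·NₕSₕ / Σⱼ NⱼSⱼ.
Σ NⱼSⱼ = 6028·1.94 + 18276·1.71 + 889·1.2 = 44013.08.
n_{Rural} = 225·6028·1.94 / 44013.08 = 59.8.

59.8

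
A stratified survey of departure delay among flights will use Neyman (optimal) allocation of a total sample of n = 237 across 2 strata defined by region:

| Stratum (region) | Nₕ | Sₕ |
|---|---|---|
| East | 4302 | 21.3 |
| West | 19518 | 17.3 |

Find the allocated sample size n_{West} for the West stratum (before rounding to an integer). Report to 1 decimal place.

Neyman allocation: nₕ = n·NₕSₕ / Σⱼ NⱼSⱼ.
Σ NⱼSⱼ = 4302·21.3 + 19518·17.3 = 429294.
n_{West} = 237·19518·17.3 / 429294 = 186.4.

186.4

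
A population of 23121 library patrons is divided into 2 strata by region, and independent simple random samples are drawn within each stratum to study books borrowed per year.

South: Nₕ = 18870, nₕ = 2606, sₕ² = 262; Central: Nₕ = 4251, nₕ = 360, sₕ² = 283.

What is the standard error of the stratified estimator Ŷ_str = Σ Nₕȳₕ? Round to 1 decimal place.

Var(Ŷ_str) = Σₕ Nₕ²(1 − fₕ)sₕ²/nₕ.
South: 18870²·(1 − 2606/18870)·262/2606 = 3.0855042 × 10^7.
Central: 4251²·(1 − 360/4251)·283/360 = 1.3002782 × 10^7.
Sum = 4.3857824 × 10^7.
SE = √(4.3857824 × 10^7) = 6622.5.

6622.5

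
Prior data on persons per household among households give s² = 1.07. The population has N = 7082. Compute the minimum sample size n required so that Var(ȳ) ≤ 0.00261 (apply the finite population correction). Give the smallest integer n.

Without fpc, n₀ = s²/D = 1.07/0.00261 = 409.9617.
With fpc, (1 − n/N)·s²/n ≤ D requires n ≥ n₀/(1 + n₀/N) = 409.9617/(1 + 409.9617/7082) = 387.5285.
Rounding up, n = 388.

388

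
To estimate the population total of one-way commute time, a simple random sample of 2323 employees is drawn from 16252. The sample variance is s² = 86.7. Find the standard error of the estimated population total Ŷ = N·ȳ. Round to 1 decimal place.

Var(Ŷ) = N²·Var(ȳ) = N²·(1 − n/N)·s²/n.
f = 2323/16252 = 0.14293625; Var(ȳ) = 0.85706375·86.7/2323 = 0.0319877.
Var(Ŷ) = 16252² · 0.0319877 = 8.4488314 × 10^6.
SE(Ŷ) = √(8.4488314 × 10^6) = 2906.7.

2906.7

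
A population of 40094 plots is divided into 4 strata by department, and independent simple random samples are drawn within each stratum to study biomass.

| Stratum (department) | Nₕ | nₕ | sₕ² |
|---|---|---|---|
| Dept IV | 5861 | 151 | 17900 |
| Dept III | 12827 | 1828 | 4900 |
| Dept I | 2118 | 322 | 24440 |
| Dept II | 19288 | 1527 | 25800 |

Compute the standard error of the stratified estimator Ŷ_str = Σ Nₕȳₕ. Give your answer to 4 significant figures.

102100

Var(Ŷ_str) = Σₕ Nₕ²(1 − fₕ)sₕ²/nₕ.
Dept IV: 5861²·(1 − 151/5861)·17900/151 = 3.9671983 × 10^9.
Dept III: 12827²·(1 − 1828/12827)·4900/1828 = 3.7817968 × 10^8.
Dept I: 2118²·(1 − 322/2118)·24440/322 = 2.887205 × 10^8.
Dept II: 19288²·(1 − 1527/19288)·25800/1527 = 5.7880901 × 10^9.
Sum = 1.0422189 × 10^10.
SE = √(1.0422189 × 10^10) = 102100.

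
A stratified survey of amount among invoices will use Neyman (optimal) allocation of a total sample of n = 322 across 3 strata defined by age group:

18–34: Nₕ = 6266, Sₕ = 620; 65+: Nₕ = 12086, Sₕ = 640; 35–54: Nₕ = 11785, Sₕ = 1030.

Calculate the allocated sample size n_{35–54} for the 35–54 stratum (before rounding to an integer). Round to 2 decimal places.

164.51

Neyman allocation: nₕ = n·NₕSₕ / Σⱼ NⱼSⱼ.
Σ NⱼSⱼ = 6266·620 + 12086·640 + 11785·1030 = 2.375851 × 10^7.
n_{35–54} = 322·11785·1030 / (2.375851 × 10^7) = 164.51.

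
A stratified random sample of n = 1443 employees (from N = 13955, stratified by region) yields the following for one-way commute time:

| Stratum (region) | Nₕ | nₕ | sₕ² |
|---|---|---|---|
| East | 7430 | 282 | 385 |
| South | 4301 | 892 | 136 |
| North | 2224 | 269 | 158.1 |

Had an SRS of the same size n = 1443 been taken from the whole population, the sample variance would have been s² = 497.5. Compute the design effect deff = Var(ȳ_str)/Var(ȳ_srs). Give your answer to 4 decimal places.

1.2841

Var(ȳ_str) = Σ Wₕ²(1−fₕ)sₕ²/nₕ with Wₕ = Nₕ/13955:
  East: (7430/13955)²·(1−282/7430)·385/282 = 0.37232766
  South: (4301/13955)²·(1−892/4301)·136/892 = 0.011479179
  North: (2224/13955)²·(1−269/2224)·158.1/269 = 0.013122043
  → Var(ȳ_str) = 0.39692888.
Var(ȳ_srs) = (1 − 1443/13955)·497.5/1443 = 0.30911754.
deff = 0.39692888 / 0.30911754 = 1.2841.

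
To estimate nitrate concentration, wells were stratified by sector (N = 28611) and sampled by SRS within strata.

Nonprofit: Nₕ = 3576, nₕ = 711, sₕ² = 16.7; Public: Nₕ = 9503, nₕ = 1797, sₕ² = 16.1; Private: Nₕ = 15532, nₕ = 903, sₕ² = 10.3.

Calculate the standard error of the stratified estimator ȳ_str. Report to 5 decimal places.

0.06528

Var(ȳ_str) = Σₕ Wₕ²(1 − fₕ)sₕ²/nₕ with Wₕ = Nₕ/N, N = 28611.
Nonprofit: Wₕ = 0.12498689; term = 0.12498689²·(1 − 0.19882550)·16.7/711 = 2.9396995 × 10^-4.
Public: Wₕ = 0.33214498; term = 0.33214498²·(1 − 0.18909818)·16.1/1797 = 8.0149618 × 10^-4.
Private: Wₕ = 0.54286813; term = 0.54286813²·(1 − 0.05813804)·10.3/903 = 0.0031661058.
Sum = 0.0042615719.
SE = √(0.0042615719) = 0.06528.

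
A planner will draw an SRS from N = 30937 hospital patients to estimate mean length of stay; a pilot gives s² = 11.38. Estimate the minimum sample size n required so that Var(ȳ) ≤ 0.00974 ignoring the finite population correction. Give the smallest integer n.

Without fpc, n₀ = s²/D = 11.38/0.00974 = 1168.3778.
Rounding up, n = 1169.

1169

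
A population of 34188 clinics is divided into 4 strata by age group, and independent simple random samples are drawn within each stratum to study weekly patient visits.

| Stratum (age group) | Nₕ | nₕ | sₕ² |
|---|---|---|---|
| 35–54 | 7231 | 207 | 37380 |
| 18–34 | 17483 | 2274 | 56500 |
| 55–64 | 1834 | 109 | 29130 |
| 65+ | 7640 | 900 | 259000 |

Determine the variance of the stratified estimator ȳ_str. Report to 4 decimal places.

26.9011

Var(ȳ_str) = Σₕ Wₕ²(1 − fₕ)sₕ²/nₕ with Wₕ = Nₕ/N, N = 34188.
35–54: Wₕ = 0.21150696; term = 0.21150696²·(1 − 0.02862675)·37380/207 = 7.847014.
18–34: Wₕ = 0.51137826; term = 0.51137826²·(1 − 0.13006921)·56500/2274 = 5.6523262.
55–64: Wₕ = 0.05364455; term = 0.05364455²·(1 − 0.05943293)·29130/109 = 0.72336089.
65+: Wₕ = 0.22347022; term = 0.22347022²·(1 − 0.11780105)·259000/900 = 12.678361.
Sum = 26.901062.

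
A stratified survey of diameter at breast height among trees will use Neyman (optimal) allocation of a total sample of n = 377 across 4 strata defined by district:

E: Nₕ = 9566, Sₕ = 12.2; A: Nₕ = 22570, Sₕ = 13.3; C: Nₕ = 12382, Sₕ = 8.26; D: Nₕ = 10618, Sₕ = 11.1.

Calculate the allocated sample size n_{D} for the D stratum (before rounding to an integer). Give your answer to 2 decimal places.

69.75

Neyman allocation: nₕ = n·NₕSₕ / Σⱼ NⱼSⱼ.
Σ NⱼSⱼ = 9566·12.2 + 22570·13.3 + 12382·8.26 + 10618·11.1 = 637021.32.
n_{D} = 377·10618·11.1 / 637021.32 = 69.75.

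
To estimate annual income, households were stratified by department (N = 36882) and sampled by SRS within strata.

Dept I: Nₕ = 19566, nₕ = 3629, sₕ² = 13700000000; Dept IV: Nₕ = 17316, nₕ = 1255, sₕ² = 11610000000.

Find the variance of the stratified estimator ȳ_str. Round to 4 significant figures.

2.757 × 10^6

Var(ȳ_str) = Σₕ Wₕ²(1 − fₕ)sₕ²/nₕ with Wₕ = Nₕ/N, N = 36882.
Dept I: Wₕ = 0.53050268; term = 0.53050268²·(1 − 0.18547480)·13700000000/3629 = 865392.83.
Dept IV: Wₕ = 0.46949732; term = 0.46949732²·(1 − 0.07247632)·11610000000/1255 = 1.8913841 × 10^6.
Sum = 2.7567769 × 10^6.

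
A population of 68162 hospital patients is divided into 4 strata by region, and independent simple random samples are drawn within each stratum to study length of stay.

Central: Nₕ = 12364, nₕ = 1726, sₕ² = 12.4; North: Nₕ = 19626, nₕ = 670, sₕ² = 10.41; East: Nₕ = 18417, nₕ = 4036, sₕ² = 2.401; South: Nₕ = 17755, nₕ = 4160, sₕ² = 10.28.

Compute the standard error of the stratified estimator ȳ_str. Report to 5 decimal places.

Var(ȳ_str) = Σₕ Wₕ²(1 − fₕ)sₕ²/nₕ with Wₕ = Nₕ/N, N = 68162.
Central: Wₕ = 0.18139139; term = 0.18139139²·(1 − 0.13959884)·12.4/1726 = 2.0338327 × 10^-4.
North: Wₕ = 0.28793169; term = 0.28793169²·(1 − 0.03413839)·10.41/670 = 0.0012441415.
East: Wₕ = 0.27019454; term = 0.27019454²·(1 − 0.21914535)·2.401/4036 = 3.3912853 × 10^-5.
South: Wₕ = 0.26048238; term = 0.26048238²·(1 − 0.23430020)·10.28/4160 = 1.2838522 × 10^-4.
Sum = 0.0016098228.
SE = √(0.0016098228) = 0.04012.

0.04012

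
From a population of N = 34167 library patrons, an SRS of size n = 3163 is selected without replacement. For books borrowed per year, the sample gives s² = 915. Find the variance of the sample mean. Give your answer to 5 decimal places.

Under SRS without replacement, Var(ȳ) = (1 − f)·s²/n with f = n/N = 3163/34167 = 0.09257471.
Var(ȳ) = (1 − 0.09257471)·915/3163 = 0.90742529·0.28928233 = 0.2625021.

0.26250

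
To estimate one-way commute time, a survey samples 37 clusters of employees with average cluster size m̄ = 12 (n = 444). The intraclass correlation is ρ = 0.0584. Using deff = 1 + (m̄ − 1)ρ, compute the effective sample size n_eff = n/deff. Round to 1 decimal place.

deff = 1 + (12 − 1)·0.0584 = 1 + 0.6424 = 1.6424.
n_eff = 444 / 1.6424 = 270.3.

270.3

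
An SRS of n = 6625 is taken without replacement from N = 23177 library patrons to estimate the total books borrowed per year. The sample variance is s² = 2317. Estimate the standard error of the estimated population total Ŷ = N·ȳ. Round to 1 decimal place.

11583.1

Var(Ŷ) = N²·Var(ȳ) = N²·(1 − n/N)·s²/n.
f = 6625/23177 = 0.28584372; Var(ȳ) = 0.71415628·2317/6625 = 0.24976605.
Var(Ŷ) = 23177² · 0.24976605 = 1.3416766 × 10^8.
SE(Ŷ) = √(1.3416766 × 10^8) = 11583.1.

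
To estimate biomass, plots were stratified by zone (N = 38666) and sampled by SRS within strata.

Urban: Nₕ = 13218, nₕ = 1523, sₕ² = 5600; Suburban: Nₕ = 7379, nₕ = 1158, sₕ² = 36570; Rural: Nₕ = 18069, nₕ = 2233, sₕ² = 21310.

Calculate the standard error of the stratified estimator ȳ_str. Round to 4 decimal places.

Var(ȳ_str) = Σₕ Wₕ²(1 − fₕ)sₕ²/nₕ with Wₕ = Nₕ/N, N = 38666.
Urban: Wₕ = 0.34185072; term = 0.34185072²·(1 − 0.11522167)·5600/1523 = 0.38018555.
Suburban: Wₕ = 0.19083950; term = 0.19083950²·(1 − 0.15693183)·36570/1158 = 0.96965138.
Rural: Wₕ = 0.46730978; term = 0.46730978²·(1 − 0.12358183)·21310/2233 = 1.8264839.
Sum = 3.1763208.
SE = √(3.1763208) = 1.7822.

1.7822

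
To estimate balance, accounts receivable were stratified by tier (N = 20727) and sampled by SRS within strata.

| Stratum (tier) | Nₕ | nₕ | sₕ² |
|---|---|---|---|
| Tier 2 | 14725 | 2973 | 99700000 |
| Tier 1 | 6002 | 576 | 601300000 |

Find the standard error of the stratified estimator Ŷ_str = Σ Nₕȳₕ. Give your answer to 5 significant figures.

6.3088 × 10^6

Var(Ŷ_str) = Σₕ Nₕ²(1 − fₕ)sₕ²/nₕ.
Tier 2: 14725²·(1 − 2973/14725)·99700000/2973 = 5.8031973 × 10^12.
Tier 1: 6002²·(1 − 576/6002)·601300000/576 = 3.3997306 × 10^13.
Sum = 3.9800503 × 10^13.
SE = √(3.9800503 × 10^13) = 6.3088 × 10^6.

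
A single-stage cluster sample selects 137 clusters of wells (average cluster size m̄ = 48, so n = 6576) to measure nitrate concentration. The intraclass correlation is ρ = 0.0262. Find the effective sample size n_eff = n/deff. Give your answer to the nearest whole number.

deff = 1 + (48 − 1)·0.0262 = 1 + 1.2314 = 2.2314.
n_eff = 6576 / 2.2314 = 2947.

2947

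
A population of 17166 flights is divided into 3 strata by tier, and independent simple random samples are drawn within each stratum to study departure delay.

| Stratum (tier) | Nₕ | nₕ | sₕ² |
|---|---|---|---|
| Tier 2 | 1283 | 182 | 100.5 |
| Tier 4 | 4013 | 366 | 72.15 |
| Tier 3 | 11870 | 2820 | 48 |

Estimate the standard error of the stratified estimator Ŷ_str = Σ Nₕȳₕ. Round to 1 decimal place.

Var(Ŷ_str) = Σₕ Nₕ²(1 − fₕ)sₕ²/nₕ.
Tier 2: 1283²·(1 − 182/1283)·100.5/182 = 780025.23.
Tier 4: 4013²·(1 − 366/4013)·72.15/366 = 2.8850954 × 10^6.
Tier 3: 11870²·(1 − 2820/11870)·48/2820 = 1.8284851 × 10^6.
Sum = 5.4936057 × 10^6.
SE = √(5.4936057 × 10^6) = 2343.8.

2343.8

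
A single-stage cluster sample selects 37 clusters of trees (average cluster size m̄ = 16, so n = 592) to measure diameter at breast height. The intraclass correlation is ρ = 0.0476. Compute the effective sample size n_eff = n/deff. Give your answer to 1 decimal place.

345.4

deff = 1 + (16 − 1)·0.0476 = 1 + 0.714 = 1.714.
n_eff = 592 / 1.714 = 345.4.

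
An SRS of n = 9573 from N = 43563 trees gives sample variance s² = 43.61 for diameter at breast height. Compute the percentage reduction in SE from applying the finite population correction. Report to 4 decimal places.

f = n/N = 9573/43563 = 0.21975071.
SE_no-fpc = √(s²/n) = 0.067494598; SE_fpc = √((1−f)s²/n) = 0.05961914.
Ratio = √(1−f) = 0.88331721. Reduction = 100·(1 − 0.88331721) = 11.6683%.

11.6683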